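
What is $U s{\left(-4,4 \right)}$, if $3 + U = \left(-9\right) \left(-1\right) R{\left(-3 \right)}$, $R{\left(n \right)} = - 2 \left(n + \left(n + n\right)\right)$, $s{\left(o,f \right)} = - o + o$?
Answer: $0$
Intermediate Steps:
$s{\left(o,f \right)} = 0$
$R{\left(n \right)} = - 6 n$ ($R{\left(n \right)} = - 2 \left(n + 2 n\right) = - 2 \cdot 3 n = - 6 n$)
$U = 159$ ($U = -3 + \left(-9\right) \left(-1\right) \left(\left(-6\right) \left(-3\right)\right) = -3 + 9 \cdot 18 = -3 + 162 = 159$)
$U s{\left(-4,4 \right)} = 159 \cdot 0 = 0$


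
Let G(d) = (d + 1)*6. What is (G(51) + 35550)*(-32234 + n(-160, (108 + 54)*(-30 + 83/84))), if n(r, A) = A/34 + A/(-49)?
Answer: -13498686334731/11662 ≈ -1.1575e+9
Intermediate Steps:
G(d) = 6 + 6*d (G(d) = (1 + d)*6 = 6 + 6*d)
n(r, A) = 15*A/1666 (n(r, A) = A*(1/34) + A*(-1/49) = A/34 - A/49 = 15*A/1666)
(G(51) + 35550)*(-32234 + n(-160, (108 + 54)*(-30 + 83/84))) = ((6 + 6*51) + 35550)*(-32234 + 15*((108 + 54)*(-30 + 83/84))/1666) = ((6 + 306) + 35550)*(-32234 + 15*(162*(-30 + 83*(1/84)))/1666) = (312 + 35550)*(-32234 + 15*(162*(-30 + 83/84))/1666) = 35862*(-32234 + 15*(162*(-2437/84))/1666) = 35862*(-32234 + (15/1666)*(-65799/14)) = 35862*(-32234 - 986985/23324) = 35862*(-752812801/23324) = -13498686334731/11662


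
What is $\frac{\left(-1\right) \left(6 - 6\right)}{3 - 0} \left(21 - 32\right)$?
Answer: $0$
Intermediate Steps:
$\frac{\left(-1\right) \left(6 - 6\right)}{3 - 0} \left(21 - 32\right) = \frac{\left(-1\right) \left(6 - 6\right)}{3 + 0} \left(-11\right) = \frac{\left(-1\right) 0}{3} \left(-11\right) = 0 \cdot \frac{1}{3} \left(-11\right) = 0 \left(-11\right) = 0$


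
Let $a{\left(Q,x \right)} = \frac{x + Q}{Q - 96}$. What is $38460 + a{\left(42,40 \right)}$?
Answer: $\frac{1038379}{27} \approx 38459.0$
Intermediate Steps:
$a{\left(Q,x \right)} = \frac{Q + x}{-96 + Q}$
$38460 + a{\left(42,40 \right)} = 38460 + \frac{42 + 40}{-96 + 42} = 38460 + \frac{1}{-54} \cdot 82 = 38460 - \frac{41}{27} = \frac{1038379}{27}$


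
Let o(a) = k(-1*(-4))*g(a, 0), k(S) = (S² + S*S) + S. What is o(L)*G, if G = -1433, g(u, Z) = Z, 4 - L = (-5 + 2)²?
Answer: 0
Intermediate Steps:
L = -5 (L = 4 - (-5 + 2)² = 4 - 1*(-3)² = 4 - 1*9 = 4 - 9 = -5)
k(S) = S + 2*S² (k(S) = (S² + S²) + S = 2*S² + S = S + 2*S²)
o(a) = 0 (o(a) = ((-1*(-4))*(1 + 2*(-1*(-4))))*0 = (4*(1 + 2*4))*0 = (4*(1 + 8))*0 = (4*9)*0 = 36*0 = 0)
o(L)*G = 0*(-1433) = 0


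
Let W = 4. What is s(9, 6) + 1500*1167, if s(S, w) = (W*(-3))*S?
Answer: 1750392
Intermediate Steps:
s(S, w) = -12*S (s(S, w) = (4*(-3))*S = -12*S)
s(9, 6) + 1500*1167 = -12*9 + 1500*1167 = -108 + 1750500 = 1750392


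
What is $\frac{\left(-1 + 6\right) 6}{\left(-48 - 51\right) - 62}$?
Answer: $- \frac{30}{161} \approx -0.18634$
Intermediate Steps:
$\frac{\left(-1 + 6\right) 6}{\left(-48 - 51\right) - 62} = \frac{5 \cdot 6}{\left(-48 - 51\right) - 62} = \frac{30}{-99 - 62} = \frac{30}{-161} = 30 \left(- \frac{1}{161}\right) = - \frac{30}{161}$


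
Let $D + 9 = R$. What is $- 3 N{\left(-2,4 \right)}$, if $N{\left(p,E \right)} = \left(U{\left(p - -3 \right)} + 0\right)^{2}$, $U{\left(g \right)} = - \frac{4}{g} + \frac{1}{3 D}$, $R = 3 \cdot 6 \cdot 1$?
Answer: $- \frac{11449}{243} \approx -47.115$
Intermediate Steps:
$R = 18$ ($R = 18 \cdot 1 = 18$)
$D = 9$ ($D = -9 + 18 = 9$)
$U{\left(g \right)} = \frac{1}{27} - \frac{4}{g}$ ($U{\left(g \right)} = - \frac{4}{g} + \frac{1}{3 \cdot 9} = - \frac{4}{g} + \frac{1}{3} \cdot \frac{1}{9} = - \frac{4}{g} + \frac{1}{27} = \frac{1}{27} - \frac{4}{g}$)
$N{\left(p,E \right)} = \frac{\left(-105 + p\right)^{2}}{729 \left(3 + p\right)^{2}}$ ($N{\left(p,E \right)} = \left(\frac{-108 + \left(p - -3\right)}{27 \left(p - -3\right)} + 0\right)^{2} = \left(\frac{-108 + \left(p + 3\right)}{27 \left(p + 3\right)} + 0\right)^{2} = \left(\frac{-108 + \left(3 + p\right)}{27 \left(3 + p\right)} + 0\right)^{2} = \left(\frac{-105 + p}{27 \left(3 + p\right)} + 0\right)^{2} = \left(\frac{-105 + p}{27 \left(3 + p\right)}\right)^{2} = \frac{\left(-105 + p\right)^{2}}{729 \left(3 + p\right)^{2}}$)
$- 3 N{\left(-2,4 \right)} = - 3 \frac{\left(-105 - 2\right)^{2}}{729 \left(3 - 2\right)^{2}} = - 3 \frac{\left(-107\right)^{2}}{729 \cdot 1} = - 3 \cdot \frac{1}{729} \cdot 11449 \cdot 1 = \left(-3\right) \frac{11449}{729} = - \frac{11449}{243}$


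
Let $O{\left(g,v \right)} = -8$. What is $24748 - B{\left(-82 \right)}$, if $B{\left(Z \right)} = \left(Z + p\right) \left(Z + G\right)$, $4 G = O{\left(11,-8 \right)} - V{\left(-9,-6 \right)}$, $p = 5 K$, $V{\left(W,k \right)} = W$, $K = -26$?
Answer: $7417$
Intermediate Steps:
$p = -130$ ($p = 5 \left(-26\right) = -130$)
$G = \frac{1}{4}$ ($G = \frac{-8 - -9}{4} = \frac{-8 + 9}{4} = \frac{1}{4} \cdot 1 = \frac{1}{4} \approx 0.25$)
$B{\left(Z \right)} = \left(-130 + Z\right) \left(\frac{1}{4} + Z\right)$ ($B{\left(Z \right)} = \left(Z - 130\right) \left(Z + \frac{1}{4}\right) = \left(-130 + Z\right) \left(\frac{1}{4} + Z\right)$)
$24748 - B{\left(-82 \right)} = 24748 - \left(- \frac{65}{2} + \left(-82\right)^{2} - - \frac{21279}{2}\right) = 24748 - \left(- \frac{65}{2} + 6724 + \frac{21279}{2}\right) = 24748 - 17331 = 7417$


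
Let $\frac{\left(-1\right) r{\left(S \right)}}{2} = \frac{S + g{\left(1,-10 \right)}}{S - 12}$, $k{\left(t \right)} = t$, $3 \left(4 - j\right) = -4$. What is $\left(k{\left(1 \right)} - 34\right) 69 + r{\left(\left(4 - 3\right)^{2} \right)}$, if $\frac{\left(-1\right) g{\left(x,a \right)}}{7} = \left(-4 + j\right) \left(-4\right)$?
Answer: $- \frac{74911}{33} \approx -2270.0$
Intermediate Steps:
$j = \frac{16}{3}$ ($j = 4 - - \frac{4}{3} = 4 + \frac{4}{3} = \frac{16}{3} \approx 5.3333$)
$g{\left(x,a \right)} = \frac{112}{3}$ ($g{\left(x,a \right)} = - 7 \left(-4 + \frac{16}{3}\right) \left(-4\right) = - 7 \cdot \frac{4}{3} \left(-4\right) = \left(-7\right) \left(- \frac{16}{3}\right) = \frac{112}{3}$)
$r{\left(S \right)} = - \frac{2 \left(\frac{112}{3} + S\right)}{-12 + S}$ ($r{\left(S \right)} = - 2 \frac{S + \frac{112}{3}}{S - 12} = - 2 \frac{\frac{112}{3} + S}{-12 + S} = - \frac{2 \left(\frac{112}{3} + S\right)}{-12 + S}$)
$\left(k{\left(1 \right)} - 34\right) 69 + r{\left(\left(4 - 3\right)^{2} \right)} = \left(1 - 34\right) 69 + \frac{2 \left(-112 - 3 \left(4 - 3\right)^{2}\right)}{3 \left(-12 + \left(4 - 3\right)^{2}\right)} = \left(-33\right) 69 + \frac{2 \left(-112 - 3 \cdot 1^{2}\right)}{3 \left(-12 + 1^{2}\right)} = -2277 + \frac{2 \left(-112 - 3\right)}{3 \left(-12 + 1\right)} = -2277 + \frac{2 \left(-112 - 3\right)}{3 \left(-11\right)} = -2277 + \frac{2}{3} \left(- \frac{1}{11}\right) \left(-115\right) = -2277 + \frac{230}{33} = - \frac{74911}{33}$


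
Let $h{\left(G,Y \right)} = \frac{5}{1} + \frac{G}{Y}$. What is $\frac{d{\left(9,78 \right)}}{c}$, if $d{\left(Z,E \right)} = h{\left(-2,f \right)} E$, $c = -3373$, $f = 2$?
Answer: $- \frac{312}{3373} \approx -0.092499$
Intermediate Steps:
$h{\left(G,Y \right)} = 5 + \frac{G}{Y}$ ($h{\left(G,Y \right)} = 5 \cdot 1 + \frac{G}{Y} = 5 + \frac{G}{Y}$)
$d{\left(Z,E \right)} = 4 E$ ($d{\left(Z,E \right)} = \left(5 - \frac{2}{2}\right) E = \left(5 - 1\right) E = 4 E$)
$\frac{d{\left(9,78 \right)}}{c} = \frac{4 \cdot 78}{-3373} = 312 \left(- \frac{1}{3373}\right) = - \frac{312}{3373}$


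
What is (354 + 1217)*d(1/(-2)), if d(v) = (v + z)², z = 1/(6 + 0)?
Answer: 1571/9 ≈ 174.56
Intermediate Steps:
z = ⅙ (z = 1/6 = ⅙ ≈ 0.16667)
d(v) = (⅙ + v)² (d(v) = (v + ⅙)² = (⅙ + v)²)
(354 + 1217)*d(1/(-2)) = (354 + 1217)*((1 + 6/(-2))²/36) = 1571*((1 + 6*(-½))²/36) = 1571*((1 - 3)²/36) = 1571*((1/36)*(-2)²) = 1571*((1/36)*4) = 1571*(⅑) = 1571/9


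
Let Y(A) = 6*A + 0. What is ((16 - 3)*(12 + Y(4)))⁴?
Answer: 47971512576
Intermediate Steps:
Y(A) = 6*A
((16 - 3)*(12 + Y(4)))⁴ = ((16 - 3)*(12 + 6*4))⁴ = (13*(12 + 24))⁴ = (13*36)⁴ = 468⁴ = 47971512576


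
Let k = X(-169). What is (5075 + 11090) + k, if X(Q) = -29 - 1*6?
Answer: 16130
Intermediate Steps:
X(Q) = -35 (X(Q) = -29 - 6 = -35)
k = -35
(5075 + 11090) + k = (5075 + 11090) - 35 = 16165 - 35 = 16130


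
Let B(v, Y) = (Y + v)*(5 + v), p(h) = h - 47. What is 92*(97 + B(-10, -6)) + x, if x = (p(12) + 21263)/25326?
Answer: 68738302/4221 ≈ 16285.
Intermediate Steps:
p(h) = -47 + h
B(v, Y) = (5 + v)*(Y + v)
x = 3538/4221 (x = ((-47 + 12) + 21263)/25326 = (-35 + 21263)*(1/25326) = 21228*(1/25326) = 3538/4221 ≈ 0.83819)
92*(97 + B(-10, -6)) + x = 92*(97 + ((-10)**2 + 5*(-6) + 5*(-10) - 6*(-10))) + 3538/4221 = 92*(97 + (100 - 30 - 50 + 60)) + 3538/4221 = 92*(97 + 80) + 3538/4221 = 92*177 + 3538/4221 = 16284 + 3538/4221 = 68738302/4221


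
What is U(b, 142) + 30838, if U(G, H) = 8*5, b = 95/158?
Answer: 30878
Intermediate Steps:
b = 95/158 (b = 95*(1/158) = 95/158 ≈ 0.60127)
U(G, H) = 40
U(b, 142) + 30838 = 40 + 30838 = 30878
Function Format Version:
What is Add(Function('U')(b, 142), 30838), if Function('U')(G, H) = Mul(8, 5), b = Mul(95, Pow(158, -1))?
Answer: 30878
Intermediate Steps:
b = Rational(95, 158) (b = Mul(95, Rational(1, 158)) = Rational(95, 158) ≈ 0.60127)
Function('U')(G, H) = 40
Add(Function('U')(b, 142), 30838) = Add(40, 30838) = 30878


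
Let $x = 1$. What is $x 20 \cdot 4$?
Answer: $80$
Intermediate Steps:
$x 20 \cdot 4 = 1 \cdot 20 \cdot 4 = 20 \cdot 4 = 80$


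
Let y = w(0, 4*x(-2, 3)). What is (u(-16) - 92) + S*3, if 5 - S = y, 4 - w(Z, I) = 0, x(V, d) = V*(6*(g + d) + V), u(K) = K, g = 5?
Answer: -105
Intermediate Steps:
x(V, d) = V*(30 + V + 6*d) (x(V, d) = V*(6*(5 + d) + V) = V*((30 + 6*d) + V) = V*(30 + V + 6*d))
w(Z, I) = 4 (w(Z, I) = 4 - 1*0 = 4 + 0 = 4)
y = 4
S = 1 (S = 5 - 1*4 = 5 - 4 = 1)
(u(-16) - 92) + S*3 = (-16 - 92) + 1*3 = -108 + 3 = -105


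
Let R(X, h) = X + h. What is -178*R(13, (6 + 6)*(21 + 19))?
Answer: -87754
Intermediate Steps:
-178*R(13, (6 + 6)*(21 + 19)) = -178*(13 + (6 + 6)*(21 + 19)) = -178*(13 + 12*40) = -178*(13 + 480) = -178*493 = -87754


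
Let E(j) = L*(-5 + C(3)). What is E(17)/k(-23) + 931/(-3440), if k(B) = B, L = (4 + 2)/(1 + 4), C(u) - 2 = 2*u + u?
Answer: -46181/79120 ≈ -0.58368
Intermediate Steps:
C(u) = 2 + 3*u (C(u) = 2 + (2*u + u) = 2 + 3*u)
L = 6/5 ≈ 1.2000
E(j) = 36/5 (E(j) = 6*(-5 + (2 + 3*3))/5 = 6*(-5 + (2 + 9))/5 = 6*(-5 + 11)/5 = (6/5)*6 = 36/5)
E(17)/k(-23) + 931/(-3440) = (36/5)/(-23) + 931/(-3440) = (36/5)*(-1/23) + 931*(-1/3440) = -36/115 - 931/3440 = -46181/79120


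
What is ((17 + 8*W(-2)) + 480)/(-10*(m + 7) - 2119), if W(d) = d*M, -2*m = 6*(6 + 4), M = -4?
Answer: -561/1889 ≈ -0.29698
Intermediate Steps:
m = -30 (m = -3*(6 + 4) = -3*10 = -1/2*60 = -30)
W(d) = -4*d (W(d) = d*(-4) = -4*d)
((17 + 8*W(-2)) + 480)/(-10*(m + 7) - 2119) = ((17 + 8*(-4*(-2))) + 480)/(-10*(-30 + 7) - 2119) = ((17 + 8*8) + 480)/(-10*(-23) - 2119) = ((17 + 64) + 480)/(230 - 2119) = (81 + 480)/(-1889) = 561*(-1/1889) = -561/1889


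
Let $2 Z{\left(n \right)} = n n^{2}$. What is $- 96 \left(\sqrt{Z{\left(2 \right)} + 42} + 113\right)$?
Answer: $-10848 - 96 \sqrt{46} \approx -11499.0$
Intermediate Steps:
$Z{\left(n \right)} = \frac{n^{3}}{2}$ ($Z{\left(n \right)} = \frac{n n^{2}}{2} = \frac{n^{3}}{2}$)
$- 96 \left(\sqrt{Z{\left(2 \right)} + 42} + 113\right) = - 96 \left(\sqrt{\frac{2^{3}}{2} + 42} + 113\right) = - 96 \left(\sqrt{\frac{1}{2} \cdot 8 + 42} + 113\right) = - 96 \left(\sqrt{4 + 42} + 113\right) = - 96 \left(\sqrt{46} + 113\right) = - 96 \left(113 + \sqrt{46}\right) = -10848 - 96 \sqrt{46}$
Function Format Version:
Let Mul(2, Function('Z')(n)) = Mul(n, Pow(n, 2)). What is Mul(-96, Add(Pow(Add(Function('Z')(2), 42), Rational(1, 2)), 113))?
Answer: Add(-10848, Mul(-96, Pow(46, Rational(1, 2)))) ≈ -11499.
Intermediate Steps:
Function('Z')(n) = Mul(Rational(1, 2), Pow(n, 3)) (Function('Z')(n) = Mul(Rational(1, 2), Mul(n, Pow(n, 2))) = Mul(Rational(1, 2), Pow(n, 3)))
Mul(-96, Add(Pow(Add(Function('Z')(2), 42), Rational(1, 2)), 113)) = Mul(-96, Add(Pow(Add(Mul(Rational(1, 2), Pow(2, 3)), 42), Rational(1, 2)), 113)) = Mul(-96, Add(Pow(Add(Mul(Rational(1, 2), 8), 42), Rational(1, 2)), 113)) = Mul(-96, Add(Pow(Add(4, 42), Rational(1, 2)), 113)) = Mul(-96, Add(Pow(46, Rational(1, 2)), 113)) = Mul(-96, Add(113, Pow(46, Rational(1, 2)))) = Add(-10848, Mul(-96, Pow(46, Rational(1, 2))))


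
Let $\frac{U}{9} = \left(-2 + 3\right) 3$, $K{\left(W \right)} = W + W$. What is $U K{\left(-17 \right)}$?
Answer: $-918$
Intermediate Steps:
$K{\left(W \right)} = 2 W$
$U = 27$ ($U = 9 \left(-2 + 3\right) 3 = 9 \cdot 1 \cdot 3 = 9 \cdot 3 = 27$)
$U K{\left(-17 \right)} = 27 \cdot 2 \left(-17\right) = 27 \left(-34\right) = -918$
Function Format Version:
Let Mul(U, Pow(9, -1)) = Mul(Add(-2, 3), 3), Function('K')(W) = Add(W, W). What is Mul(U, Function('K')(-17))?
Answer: -918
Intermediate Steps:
Function('K')(W) = Mul(2, W)
U = 27 (U = Mul(9, Mul(Add(-2, 3), 3)) = Mul(9, Mul(1, 3)) = Mul(9, 3) = 27)
Mul(U, Function('K')(-17)) = Mul(27, Mul(2, -17)) = Mul(27, -34) = -918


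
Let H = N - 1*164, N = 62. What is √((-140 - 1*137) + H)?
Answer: I*√379 ≈ 19.468*I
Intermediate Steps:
H = -102 (H = 62 - 1*164 = 62 - 164 = -102)
√((-140 - 1*137) + H) = √((-140 - 1*137) - 102) = √((-140 - 137) - 102) = √(-277 - 102) = √(-379) = I*√379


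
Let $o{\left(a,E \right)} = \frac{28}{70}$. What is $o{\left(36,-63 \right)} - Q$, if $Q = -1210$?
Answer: $\frac{6052}{5} \approx 1210.4$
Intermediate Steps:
$o{\left(a,E \right)} = \frac{2}{5}$ ($o{\left(a,E \right)} = 28 \cdot \frac{1}{70} = \frac{2}{5}$)
$o{\left(36,-63 \right)} - Q = \frac{2}{5} - -1210 = \frac{2}{5} + 1210 = \frac{6052}{5}$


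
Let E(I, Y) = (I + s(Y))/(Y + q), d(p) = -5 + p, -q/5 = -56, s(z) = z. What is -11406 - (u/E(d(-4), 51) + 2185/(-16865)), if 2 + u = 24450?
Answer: -14455555733/70833 ≈ -2.0408e+5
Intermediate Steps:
q = 280 (q = -5*(-56) = 280)
E(I, Y) = (I + Y)/(280 + Y) (E(I, Y) = (I + Y)/(Y + 280) = (I + Y)/(280 + Y))
u = 24448 (u = -2 + 24450 = 24448)
-11406 - (u/E(d(-4), 51) + 2185/(-16865)) = -11406 - (24448/((((-5 - 4) + 51)/(280 + 51))) + 2185/(-16865)) = -11406 - (24448/(((-9 + 51)/331)) + 2185*(-1/16865)) = -11406 - (24448/(((1/331)*42)) - 437/3373) = -11406 - (24448/(42/331) - 437/3373) = -11406 - (24448*(331/42) - 437/3373) = -11406 - (4046144/21 - 437/3373) = -11406 - 1*13647634535/70833 = -11406 - 13647634535/70833 = -14455555733/70833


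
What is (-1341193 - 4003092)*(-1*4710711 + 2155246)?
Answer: 13657133267525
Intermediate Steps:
(-1341193 - 4003092)*(-1*4710711 + 2155246) = -5344285*(-4710711 + 2155246) = -5344285*(-2555465) = 13657133267525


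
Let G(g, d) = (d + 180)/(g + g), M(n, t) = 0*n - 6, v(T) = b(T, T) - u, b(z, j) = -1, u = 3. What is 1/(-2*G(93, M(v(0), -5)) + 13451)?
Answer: 31/416923 ≈ 7.4354e-5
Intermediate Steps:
v(T) = -4 (v(T) = -1 - 1*3 = -1 - 3 = -4)
M(n, t) = -6 (M(n, t) = 0 - 6 = -6)
G(g, d) = (180 + d)/(2*g) (G(g, d) = (180 + d)/((2*g)) = (180 + d)*(1/(2*g)) = (180 + d)/(2*g))
1/(-2*G(93, M(v(0), -5)) + 13451) = 1/(-(180 - 6)/93 + 13451) = 1/(-174/93 + 13451) = 1/(-2*29/31 + 13451) = 1/(-58/31 + 13451) = 1/(416923/31) = 31/416923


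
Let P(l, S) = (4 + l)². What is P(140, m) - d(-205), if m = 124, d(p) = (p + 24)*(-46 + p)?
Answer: -24695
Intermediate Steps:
d(p) = (-46 + p)*(24 + p) (d(p) = (24 + p)*(-46 + p) = (-46 + p)*(24 + p))
P(140, m) - d(-205) = (4 + 140)² - (-1104 + (-205)² - 22*(-205)) = 144² - (-1104 + 42025 + 4510) = 20736 - 1*45431 = 20736 - 45431 = -24695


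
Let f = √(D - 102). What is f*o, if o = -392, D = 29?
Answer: -392*I*√73 ≈ -3349.3*I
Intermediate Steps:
f = I*√73 (f = √(29 - 102) = √(-73) = I*√73 ≈ 8.544*I)
f*o = (I*√73)*(-392) = -392*I*√73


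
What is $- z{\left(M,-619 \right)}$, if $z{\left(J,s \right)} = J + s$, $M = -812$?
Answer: $1431$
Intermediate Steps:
$- z{\left(M,-619 \right)} = - (-812 - 619) = \left(-1\right) \left(-1431\right) = 1431$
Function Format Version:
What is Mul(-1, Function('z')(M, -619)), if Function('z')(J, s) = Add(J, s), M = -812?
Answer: 1431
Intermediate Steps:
Mul(-1, Function('z')(M, -619)) = Mul(-1, Add(-812, -619)) = Mul(-1, -1431) = 1431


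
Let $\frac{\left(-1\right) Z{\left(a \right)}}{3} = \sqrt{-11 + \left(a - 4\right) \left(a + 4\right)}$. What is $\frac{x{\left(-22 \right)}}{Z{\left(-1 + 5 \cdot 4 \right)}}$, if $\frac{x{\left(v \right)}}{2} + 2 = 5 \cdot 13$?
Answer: $- \frac{21 \sqrt{334}}{167} \approx -2.2981$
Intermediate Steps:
$x{\left(v \right)} = 126$ ($x{\left(v \right)} = -4 + 2 \cdot 5 \cdot 13 = -4 + 2 \cdot 65 = -4 + 130 = 126$)
$Z{\left(a \right)} = - 3 \sqrt{-11 + \left(-4 + a\right) \left(4 + a\right)}$ ($Z{\left(a \right)} = - 3 \sqrt{-11 + \left(a - 4\right) \left(a + 4\right)} = - 3 \sqrt{-11 + \left(-4 + a\right) \left(4 + a\right)}$)
$\frac{x{\left(-22 \right)}}{Z{\left(-1 + 5 \cdot 4 \right)}} = \frac{126}{\left(-3\right) \sqrt{-27 + \left(-1 + 5 \cdot 4\right)^{2}}} = \frac{126}{\left(-3\right) \sqrt{-27 + \left(-1 + 20\right)^{2}}} = \frac{126}{\left(-3\right) \sqrt{-27 + 19^{2}}} = \frac{126}{\left(-3\right) \sqrt{-27 + 361}} = \frac{126}{\left(-3\right) \sqrt{334}} = 126 \left(- \frac{\sqrt{334}}{1002}\right) = - \frac{21 \sqrt{334}}{167}$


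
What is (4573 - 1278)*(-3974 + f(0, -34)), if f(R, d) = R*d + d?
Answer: -13206360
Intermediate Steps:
f(R, d) = d + R*d
(4573 - 1278)*(-3974 + f(0, -34)) = (4573 - 1278)*(-3974 - 34*(1 + 0)) = 3295*(-3974 - 34*1) = 3295*(-3974 - 34) = 3295*(-4008) = -13206360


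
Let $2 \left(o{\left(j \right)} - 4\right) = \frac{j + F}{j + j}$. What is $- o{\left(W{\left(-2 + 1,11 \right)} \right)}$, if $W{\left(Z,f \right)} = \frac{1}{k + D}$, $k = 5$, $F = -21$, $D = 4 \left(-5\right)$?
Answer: $-83$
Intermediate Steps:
$D = -20$
$W{\left(Z,f \right)} = - \frac{1}{15}$ ($W{\left(Z,f \right)} = \frac{1}{5 - 20} = \frac{1}{-15} = - \frac{1}{15}$)
$o{\left(j \right)} = 4 + \frac{-21 + j}{4 j}$ ($o{\left(j \right)} = 4 + \frac{\left(j - 21\right) \frac{1}{j + j}}{2} = 4 + \frac{\left(-21 + j\right) \frac{1}{2 j}}{2} = 4 + \frac{\frac{1}{2} \frac{1}{j} \left(-21 + j\right)}{2} = 4 + \frac{-21 + j}{4 j}$)
$- o{\left(W{\left(-2 + 1,11 \right)} \right)} = - \frac{-21 + 17 \left(- \frac{1}{15}\right)}{4 \left(- \frac{1}{15}\right)} = - \frac{\left(-15\right) \left(-21 - \frac{17}{15}\right)}{4} = - \frac{\left(-15\right) \left(-332\right)}{4 \cdot 15} = \left(-1\right) 83 = -83$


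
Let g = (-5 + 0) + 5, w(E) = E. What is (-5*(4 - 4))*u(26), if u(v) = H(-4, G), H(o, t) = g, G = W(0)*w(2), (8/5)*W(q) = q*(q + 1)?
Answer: 0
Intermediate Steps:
W(q) = 5*q*(1 + q)/8 (W(q) = 5*(q*(q + 1))/8 = 5*(q*(1 + q))/8 = 5*q*(1 + q)/8)
G = 0 (G = ((5/8)*0*(1 + 0))*2 = ((5/8)*0*1)*2 = 0*2 = 0)
g = 0 (g = -5 + 5 = 0)
H(o, t) = 0
u(v) = 0
(-5*(4 - 4))*u(26) = -5*(4 - 4)*0 = -5*0*0 = 0*0 = 0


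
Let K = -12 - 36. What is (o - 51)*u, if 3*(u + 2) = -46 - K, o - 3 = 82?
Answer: -136/3 ≈ -45.333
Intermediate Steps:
K = -48
o = 85 (o = 3 + 82 = 85)
u = -4/3 (u = -2 + (-46 - 1*(-48))/3 = -2 + (-46 + 48)/3 = -2 + (⅓)*2 = -2 + ⅔ = -4/3 ≈ -1.3333)
(o - 51)*u = (85 - 51)*(-4/3) = 34*(-4/3) = -136/3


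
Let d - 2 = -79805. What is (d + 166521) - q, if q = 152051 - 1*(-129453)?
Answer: -194786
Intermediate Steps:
d = -79803 (d = 2 - 79805 = -79803)
q = 281504 (q = 152051 + 129453 = 281504)
(d + 166521) - q = (-79803 + 166521) - 1*281504 = 86718 - 281504 = -194786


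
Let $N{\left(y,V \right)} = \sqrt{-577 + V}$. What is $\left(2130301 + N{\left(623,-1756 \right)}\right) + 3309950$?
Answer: $5440251 + i \sqrt{2333} \approx 5.4402 \cdot 10^{6} + 48.301 i$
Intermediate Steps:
$\left(2130301 + N{\left(623,-1756 \right)}\right) + 3309950 = \left(2130301 + \sqrt{-577 - 1756}\right) + 3309950 = \left(2130301 + \sqrt{-2333}\right) + 3309950 = \left(2130301 + i \sqrt{2333}\right) + 3309950 = 5440251 + i \sqrt{2333}$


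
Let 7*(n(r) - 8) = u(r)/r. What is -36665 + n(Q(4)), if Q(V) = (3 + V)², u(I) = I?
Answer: -256598/7 ≈ -36657.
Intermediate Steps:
n(r) = 57/7 (n(r) = 8 + (r/r)/7 = 8 + (⅐)*1 = 8 + ⅐ = 57/7)
-36665 + n(Q(4)) = -36665 + 57/7 = -256598/7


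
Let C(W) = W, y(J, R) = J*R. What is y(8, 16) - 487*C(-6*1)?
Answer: 3050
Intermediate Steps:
y(8, 16) - 487*C(-6*1) = 8*16 - (-2922) = 128 - 487*(-6) = 128 + 2922 = 3050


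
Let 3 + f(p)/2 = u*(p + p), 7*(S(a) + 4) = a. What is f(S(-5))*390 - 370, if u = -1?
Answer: 32510/7 ≈ 4644.3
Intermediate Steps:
S(a) = -4 + a/7
f(p) = -6 - 4*p (f(p) = -6 + 2*(-(p + p)) = -6 + 2*(-2*p) = -6 - 4*p)
f(S(-5))*390 - 370 = (-6 - 4*(-4 + (⅐)*(-5)))*390 - 370 = (-6 - 4*(-4 - 5/7))*390 - 370 = (-6 - 4*(-33/7))*390 - 370 = (-6 + 132/7)*390 - 370 = (90/7)*390 - 370 = 35100/7 - 370 = 32510/7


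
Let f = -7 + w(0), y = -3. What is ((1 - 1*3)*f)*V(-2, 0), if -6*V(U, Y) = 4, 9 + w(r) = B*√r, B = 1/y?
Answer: -64/3 ≈ -21.333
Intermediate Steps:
B = -⅓ (B = 1/(-3) = -⅓ ≈ -0.33333)
w(r) = -9 - √r/3
V(U, Y) = -⅔ (V(U, Y) = -⅙*4 = -⅔)
f = -16 (f = -7 + (-9 - √0/3) = -7 + (-9 - ⅓*0) = -7 + (-9 + 0) = -7 - 9 = -16)
((1 - 1*3)*f)*V(-2, 0) = ((1 - 1*3)*(-16))*(-⅔) = ((1 - 3)*(-16))*(-⅔) = -2*(-16)*(-⅔) = 32*(-⅔) = -64/3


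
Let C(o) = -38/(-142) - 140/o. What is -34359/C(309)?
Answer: 57984777/313 ≈ 1.8526e+5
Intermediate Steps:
C(o) = 19/71 - 140/o (C(o) = -38*(-1/142) - 140/o = 19/71 - 140/o)
-34359/C(309) = -34359/(19/71 - 140/309) = -34359/(-4069/21939) = -34359*(-21939/4069) = 57984777/313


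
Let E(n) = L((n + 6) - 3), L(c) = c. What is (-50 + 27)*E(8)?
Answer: -253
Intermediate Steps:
E(n) = 3 + n (E(n) = (n + 6) - 3 = (6 + n) - 3 = 3 + n)
(-50 + 27)*E(8) = (-50 + 27)*(3 + 8) = -23*11 = -253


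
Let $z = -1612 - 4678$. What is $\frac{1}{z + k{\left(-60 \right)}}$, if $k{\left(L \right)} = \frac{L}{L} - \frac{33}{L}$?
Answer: $- \frac{20}{125769} \approx -0.00015902$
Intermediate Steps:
$z = -6290$
$k{\left(L \right)} = 1 - \frac{33}{L}$
$\frac{1}{z + k{\left(-60 \right)}} = \frac{1}{-6290 + \frac{-33 - 60}{-60}} = \frac{1}{-6290 - - \frac{31}{20}} = \frac{1}{-6290 + \frac{31}{20}} = \frac{1}{- \frac{125769}{20}} = - \frac{20}{125769}$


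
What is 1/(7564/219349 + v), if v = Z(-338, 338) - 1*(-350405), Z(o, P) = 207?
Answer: 219349/76906399152 ≈ 2.8522e-6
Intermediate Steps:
v = 350612 (v = 207 - 1*(-350405) = 207 + 350405 = 350612)
1/(7564/219349 + v) = 1/(7564/219349 + 350612) = 1/(76906399152/219349) = 219349/76906399152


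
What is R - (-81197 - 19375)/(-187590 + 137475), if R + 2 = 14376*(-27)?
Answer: -6484146094/16705 ≈ -3.8816e+5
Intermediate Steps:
R = -388154 (R = -2 + 14376*(-27) = -2 - 388152 = -388154)
R - (-81197 - 19375)/(-187590 + 137475) = -388154 - (-81197 - 19375)/(-187590 + 137475) = -388154 - (-100572)/(-50115) = -388154 - (-100572)*(-1)/50115 = -388154 - 1*33524/16705 = -388154 - 33524/16705 = -6484146094/16705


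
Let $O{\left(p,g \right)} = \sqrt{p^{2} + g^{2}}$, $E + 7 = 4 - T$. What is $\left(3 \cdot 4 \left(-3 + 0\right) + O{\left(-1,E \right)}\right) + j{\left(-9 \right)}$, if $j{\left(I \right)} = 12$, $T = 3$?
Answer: $-24 + \sqrt{37} \approx -17.917$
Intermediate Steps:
$E = -6$ ($E = -7 + \left(4 - 3\right) = -7 + 1 = -6$)
$O{\left(p,g \right)} = \sqrt{g^{2} + p^{2}}$
$\left(3 \cdot 4 \left(-3 + 0\right) + O{\left(-1,E \right)}\right) + j{\left(-9 \right)} = \left(3 \cdot 4 \left(-3 + 0\right) + \sqrt{\left(-6\right)^{2} + \left(-1\right)^{2}}\right) + 12 = \left(3 \cdot 4 \left(-3\right) + \sqrt{36 + 1}\right) + 12 = \left(3 \left(-12\right) + \sqrt{37}\right) + 12 = \left(-36 + \sqrt{37}\right) + 12 = -24 + \sqrt{37}$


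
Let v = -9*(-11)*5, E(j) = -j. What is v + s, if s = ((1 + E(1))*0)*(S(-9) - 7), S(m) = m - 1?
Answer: 495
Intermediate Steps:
v = 495 (v = 99*5 = 495)
S(m) = -1 + m
s = 0 (s = ((1 - 1*1)*0)*((-1 - 9) - 7) = ((1 - 1)*0)*(-10 - 7) = (0*0)*(-17) = 0*(-17) = 0)
v + s = 495 + 0 = 495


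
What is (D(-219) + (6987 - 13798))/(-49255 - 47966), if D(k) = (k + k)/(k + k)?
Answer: 2270/32407 ≈ 0.070047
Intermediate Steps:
D(k) = 1 (D(k) = (2*k)/((2*k)) = (2*k)*(1/(2*k)) = 1)
(D(-219) + (6987 - 13798))/(-49255 - 47966) = (1 + (6987 - 13798))/(-49255 - 47966) = (1 - 6811)/(-97221) = -6810*(-1/97221) = 2270/32407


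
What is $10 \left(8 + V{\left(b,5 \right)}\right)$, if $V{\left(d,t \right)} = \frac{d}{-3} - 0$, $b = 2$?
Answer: $\frac{220}{3} \approx 73.333$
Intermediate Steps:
$V{\left(d,t \right)} = - \frac{d}{3}$ ($V{\left(d,t \right)} = d \left(- \frac{1}{3}\right) + 0 = - \frac{d}{3} + 0 = - \frac{d}{3}$)
$10 \left(8 + V{\left(b,5 \right)}\right) = 10 \left(8 - \frac{2}{3}\right) = 10 \cdot \frac{22}{3} = \frac{220}{3}$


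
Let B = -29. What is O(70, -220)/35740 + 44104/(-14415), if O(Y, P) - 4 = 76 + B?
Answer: -315108359/103038420 ≈ -3.0582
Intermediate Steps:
O(Y, P) = 51 (O(Y, P) = 4 + (76 - 29) = 4 + 47 = 51)
O(70, -220)/35740 + 44104/(-14415) = 51/35740 + 44104/(-14415) = 51*(1/35740) + 44104*(-1/14415) = 51/35740 - 44104/14415 = -315108359/103038420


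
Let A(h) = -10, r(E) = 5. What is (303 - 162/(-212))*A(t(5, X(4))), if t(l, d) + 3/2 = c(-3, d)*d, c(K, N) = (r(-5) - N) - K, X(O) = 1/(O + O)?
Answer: -160995/53 ≈ -3037.6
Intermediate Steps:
X(O) = 1/(2*O)
c(K, N) = 5 - K - N (c(K, N) = (5 - N) - K = 5 - K - N)
t(l, d) = -3/2 + d*(8 - d) (t(l, d) = -3/2 + (5 - 1*(-3) - d)*d = -3/2 + (5 + 3 - d)*d = -3/2 + (8 - d)*d = -3/2 + d*(8 - d))
(303 - 162/(-212))*A(t(5, X(4))) = (303 - 162/(-212))*(-10) = (303 - 162*(-1/212))*(-10) = (303 + 81/106)*(-10) = (32199/106)*(-10) = -160995/53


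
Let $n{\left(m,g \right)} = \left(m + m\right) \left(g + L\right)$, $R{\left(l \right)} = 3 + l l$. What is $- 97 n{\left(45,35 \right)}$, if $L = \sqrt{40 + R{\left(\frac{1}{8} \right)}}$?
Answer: $-305550 - \frac{4365 \sqrt{2753}}{4} \approx -3.6281 \cdot 10^{5}$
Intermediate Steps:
$R{\left(l \right)} = 3 + l^{2}$
$L = \frac{\sqrt{2753}}{8}$ ($L = \sqrt{40 + \left(3 + \left(\frac{1}{8}\right)^{2}\right)} = \sqrt{40 + \left(3 + \frac{1}{64}\right)} = \sqrt{40 + \frac{193}{64}} = \sqrt{\frac{2753}{64}} = \frac{\sqrt{2753}}{8} \approx 6.5586$)
$n{\left(m,g \right)} = 2 m \left(g + \frac{\sqrt{2753}}{8}\right)$ ($n{\left(m,g \right)} = \left(m + m\right) \left(g + \frac{\sqrt{2753}}{8}\right) = 2 m \left(g + \frac{\sqrt{2753}}{8}\right)$)
$- 97 n{\left(45,35 \right)} = - 97 \cdot \frac{1}{4} \cdot 45 \left(\sqrt{2753} + 8 \cdot 35\right) = - 97 \cdot \frac{1}{4} \cdot 45 \left(\sqrt{2753} + 280\right) = - 97 \cdot \frac{1}{4} \cdot 45 \left(280 + \sqrt{2753}\right) = - 97 \left(3150 + \frac{45 \sqrt{2753}}{4}\right) = -305550 - \frac{4365 \sqrt{2753}}{4}$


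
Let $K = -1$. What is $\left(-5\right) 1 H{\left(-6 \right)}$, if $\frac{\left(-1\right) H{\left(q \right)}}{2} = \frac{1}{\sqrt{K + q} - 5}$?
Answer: $- \frac{25}{16} - \frac{5 i \sqrt{7}}{16} \approx -1.5625 - 0.8268 i$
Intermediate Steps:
$H{\left(q \right)} = - \frac{2}{-5 + \sqrt{-1 + q}}$ ($H{\left(q \right)} = - \frac{2}{\sqrt{-1 + q} - 5} = - \frac{2}{-5 + \sqrt{-1 + q}}$)
$\left(-5\right) 1 H{\left(-6 \right)} = \left(-5\right) 1 \left(- \frac{2}{-5 + \sqrt{-1 - 6}}\right) = - 5 \left(- \frac{2}{-5 + \sqrt{-7}}\right) = - 5 \left(- \frac{2}{-5 + i \sqrt{7}}\right) = \frac{10}{-5 + i \sqrt{7}}$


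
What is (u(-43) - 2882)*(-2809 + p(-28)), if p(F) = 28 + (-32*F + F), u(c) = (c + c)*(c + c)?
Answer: -8635282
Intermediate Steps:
u(c) = 4*c**2 (u(c) = (2*c)*(2*c) = 4*c**2)
p(F) = 28 - 31*F
(u(-43) - 2882)*(-2809 + p(-28)) = (4*(-43)**2 - 2882)*(-2809 + (28 - 31*(-28))) = (4*1849 - 2882)*(-2809 + (28 + 868)) = (7396 - 2882)*(-2809 + 896) = 4514*(-1913) = -8635282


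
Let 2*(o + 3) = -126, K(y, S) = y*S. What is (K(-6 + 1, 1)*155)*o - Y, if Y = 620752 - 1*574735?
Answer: 5133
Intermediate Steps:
K(y, S) = S*y
o = -66 (o = -3 + (½)*(-126) = -3 - 63 = -66)
Y = 46017 (Y = 620752 - 574735 = 46017)
(K(-6 + 1, 1)*155)*o - Y = ((1*(-6 + 1))*155)*(-66) - 1*46017 = ((1*(-5))*155)*(-66) - 46017 = -5*155*(-66) - 46017 = -775*(-66) - 46017 = 51150 - 46017 = 5133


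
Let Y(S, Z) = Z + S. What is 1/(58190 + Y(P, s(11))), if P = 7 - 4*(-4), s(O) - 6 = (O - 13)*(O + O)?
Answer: 1/58175 ≈ 1.7190e-5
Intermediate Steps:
s(O) = 6 + 2*O*(-13 + O) (s(O) = 6 + (O - 13)*(O + O) = 6 + (-13 + O)*(2*O) = 6 + 2*O*(-13 + O))
P = 23 (P = 7 + 16 = 23)
Y(S, Z) = S + Z
1/(58190 + Y(P, s(11))) = 1/(58190 + (23 + (6 - 26*11 + 2*11²))) = 1/(58190 + (23 + (6 - 286 + 2*121))) = 1/(58190 + (23 + (6 - 286 + 242))) = 1/(58190 + (23 - 38)) = 1/(58190 - 15) = 1/58175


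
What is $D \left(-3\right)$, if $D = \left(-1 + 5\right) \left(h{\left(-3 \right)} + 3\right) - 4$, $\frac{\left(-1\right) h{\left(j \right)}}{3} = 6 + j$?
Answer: $84$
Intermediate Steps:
$h{\left(j \right)} = -18 - 3 j$ ($h{\left(j \right)} = - 3 \left(6 + j\right) = -18 - 3 j$)
$D = -28$ ($D = \left(-1 + 5\right) \left(\left(-18 - -9\right) + 3\right) - 4 = 4 \left(\left(-18 + 9\right) + 3\right) - 4 = 4 \left(-9 + 3\right) - 4 = 4 \left(-6\right) - 4 = -24 - 4 = -28$)
$D \left(-3\right) = \left(-28\right) \left(-3\right) = 84$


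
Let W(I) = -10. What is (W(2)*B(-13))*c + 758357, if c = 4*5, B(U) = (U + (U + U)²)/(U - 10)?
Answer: 17574811/23 ≈ 7.6412e+5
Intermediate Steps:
B(U) = (U + 4*U²)/(-10 + U) (B(U) = (U + (2*U)²)/(-10 + U) = (U + 4*U²)/(-10 + U))
c = 20
(W(2)*B(-13))*c + 758357 = -(-130)*(1 + 4*(-13))/(-10 - 13)*20 + 758357 = -(-130)*(1 - 52)/(-23)*20 + 758357 = -(-130)*(-1)*(-51)/23*20 + 758357 = -10*(-663/23)*20 + 758357 = (6630/23)*20 + 758357 = 132600/23 + 758357 = 17574811/23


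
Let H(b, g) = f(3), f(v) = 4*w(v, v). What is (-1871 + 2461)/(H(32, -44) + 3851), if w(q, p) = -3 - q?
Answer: 590/3827 ≈ 0.15417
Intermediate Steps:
f(v) = -12 - 4*v (f(v) = 4*(-3 - v) = -12 - 4*v)
H(b, g) = -24 (H(b, g) = -12 - 4*3 = -12 - 12 = -24)
(-1871 + 2461)/(H(32, -44) + 3851) = (-1871 + 2461)/(-24 + 3851) = 590/3827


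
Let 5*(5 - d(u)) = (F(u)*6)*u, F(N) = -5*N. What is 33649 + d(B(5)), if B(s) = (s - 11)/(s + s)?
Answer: 841404/25 ≈ 33656.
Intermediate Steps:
B(s) = (-11 + s)/(2*s) (B(s) = (-11 + s)/((2*s)) = (-11 + s)*(1/(2*s)) = (-11 + s)/(2*s))
d(u) = 5 + 6*u**2 (d(u) = 5 - -5*u*6*u/5 = 5 - (-30*u)*u/5 = 5 - (-6)*u**2 = 5 + 6*u**2)
33649 + d(B(5)) = 33649 + (5 + 6*((1/2)*(-11 + 5)/5)**2) = 33649 + (5 + 6*((1/2)*(1/5)*(-6))**2) = 33649 + (5 + 6*(-3/5)**2) = 33649 + (5 + 6*(9/25)) = 33649 + (5 + 54/25) = 33649 + 179/25 = 841404/25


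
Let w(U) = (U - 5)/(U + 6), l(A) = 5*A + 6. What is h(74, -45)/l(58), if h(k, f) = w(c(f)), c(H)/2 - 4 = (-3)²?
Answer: 21/9472 ≈ 0.0022171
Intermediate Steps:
c(H) = 26 (c(H) = 8 + 2*(-3)² = 8 + 2*9 = 8 + 18 = 26)
l(A) = 6 + 5*A
w(U) = (-5 + U)/(6 + U)
h(k, f) = 21/32 (h(k, f) = (-5 + 26)/(6 + 26) = 21/32)
h(74, -45)/l(58) = 21/(32*(6 + 5*58)) = 21/(32*(6 + 290)) = (21/32)/296 = (21/32)*(1/296) = 21/9472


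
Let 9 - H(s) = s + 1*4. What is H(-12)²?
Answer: 289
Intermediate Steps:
H(s) = 5 - s (H(s) = 9 - (s + 1*4) = 9 - (s + 4) = 9 - (4 + s) = 9 + (-4 - s) = 5 - s)
H(-12)² = (5 - 1*(-12))² = (5 + 12)² = 17² = 289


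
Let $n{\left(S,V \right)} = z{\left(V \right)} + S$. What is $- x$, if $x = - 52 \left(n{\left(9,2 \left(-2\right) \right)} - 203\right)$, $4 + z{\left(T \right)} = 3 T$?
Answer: $-10920$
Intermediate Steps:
$z{\left(T \right)} = -4 + 3 T$
$n{\left(S,V \right)} = -4 + S + 3 V$ ($n{\left(S,V \right)} = \left(-4 + 3 V\right) + S = -4 + S + 3 V$)
$x = 10920$ ($x = - 52 \left(\left(-4 + 9 + 3 \cdot 2 \left(-2\right)\right) - 203\right) = - 52 \left(\left(-4 + 9 + 3 \left(-4\right)\right) - 203\right) = - 52 \left(\left(-4 + 9 - 12\right) - 203\right) = - 52 \left(-7 - 203\right) = \left(-52\right) \left(-210\right) = 10920$)
$- x = \left(-1\right) 10920 = -10920$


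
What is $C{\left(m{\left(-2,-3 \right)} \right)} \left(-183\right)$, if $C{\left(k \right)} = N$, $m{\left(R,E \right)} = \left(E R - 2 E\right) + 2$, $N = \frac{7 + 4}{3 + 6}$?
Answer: $- \frac{671}{3} \approx -223.67$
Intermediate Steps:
$N = \frac{11}{9} \approx 1.2222$
$m{\left(R,E \right)} = 2 - 2 E + E R$ ($m{\left(R,E \right)} = \left(- 2 E + E R\right) + 2 = 2 - 2 E + E R$)
$C{\left(k \right)} = \frac{11}{9}$
$C{\left(m{\left(-2,-3 \right)} \right)} \left(-183\right) = \frac{11}{9} \left(-183\right) = - \frac{671}{3}$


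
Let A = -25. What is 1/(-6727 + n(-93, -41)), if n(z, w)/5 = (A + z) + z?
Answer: -1/7782 ≈ -0.00012850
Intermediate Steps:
n(z, w) = -125 + 10*z (n(z, w) = 5*((-25 + z) + z) = 5*(-25 + 2*z) = -125 + 10*z)
1/(-6727 + n(-93, -41)) = 1/(-6727 + (-125 + 10*(-93))) = 1/(-6727 + (-125 - 930)) = 1/(-6727 - 1055) = 1/(-7782) = -1/7782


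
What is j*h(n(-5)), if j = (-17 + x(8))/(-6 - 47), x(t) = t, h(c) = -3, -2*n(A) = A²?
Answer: -27/53 ≈ -0.50943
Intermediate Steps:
n(A) = -A²/2
j = 9/53 (j = (-17 + 8)/(-6 - 47) = -9/(-53) = -9*(-1/53) = 9/53 ≈ 0.16981)
j*h(n(-5)) = (9/53)*(-3) = -27/53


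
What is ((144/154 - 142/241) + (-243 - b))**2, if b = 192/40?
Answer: 527163115361089/8609056225 ≈ 61234.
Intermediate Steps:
b = 24/5 (b = 192*(1/40) = 24/5 ≈ 4.8000)
((144/154 - 142/241) + (-243 - b))**2 = ((144/154 - 142/241) + (-243 - 1*24/5))**2 = ((144*(1/154) - 142*1/241) + (-243 - 24/5))**2 = ((72/77 - 142/241) - 1239/5)**2 = (6418/18557 - 1239/5)**2 = (-22960033/92785)**2 = 527163115361089/8609056225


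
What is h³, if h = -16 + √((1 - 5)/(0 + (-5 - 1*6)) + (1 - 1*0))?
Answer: -45776/11 + 8463*√165/121 ≈ -3263.0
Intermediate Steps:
h = -16 + √165/11 (h = -16 + √(-4/(0 + (-5 - 6)) + (1 + 0)) = -16 + √(-4/(0 - 11) + 1) = -16 + √(-4/(-11) + 1) = -16 + √(-4*(-1/11) + 1) = -16 + √(4/11 + 1) = -16 + √(15/11) = -16 + √165/11 ≈ -14.832)
h³ = (-16 + √165/11)³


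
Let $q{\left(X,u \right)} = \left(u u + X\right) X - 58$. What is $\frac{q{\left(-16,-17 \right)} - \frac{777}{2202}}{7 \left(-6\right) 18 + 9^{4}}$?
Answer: $- \frac{1082981}{1420290} \approx -0.76251$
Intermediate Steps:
$q{\left(X,u \right)} = -58 + X \left(X + u^{2}\right)$ ($q{\left(X,u \right)} = \left(u^{2} + X\right) X - 58 = \left(X + u^{2}\right) X - 58 = X \left(X + u^{2}\right) - 58 = -58 + X \left(X + u^{2}\right)$)
$\frac{q{\left(-16,-17 \right)} - \frac{777}{2202}}{7 \left(-6\right) 18 + 9^{4}} = \frac{\left(-58 + \left(-16\right)^{2} - 16 \left(-17\right)^{2}\right) - \frac{777}{2202}}{7 \left(-6\right) 18 + 9^{4}} = \frac{\left(-58 + 256 - 4624\right) - \frac{259}{734}}{\left(-42\right) 18 + 6561} = \frac{\left(-58 + 256 - 4624\right) - \frac{259}{734}}{-756 + 6561} = \frac{-4426 - \frac{259}{734}}{5805} = \left(- \frac{3248943}{734}\right) \frac{1}{5805} = - \frac{1082981}{1420290}$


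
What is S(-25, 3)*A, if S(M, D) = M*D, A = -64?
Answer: 4800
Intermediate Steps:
S(M, D) = D*M
S(-25, 3)*A = (3*(-25))*(-64) = -75*(-64) = 4800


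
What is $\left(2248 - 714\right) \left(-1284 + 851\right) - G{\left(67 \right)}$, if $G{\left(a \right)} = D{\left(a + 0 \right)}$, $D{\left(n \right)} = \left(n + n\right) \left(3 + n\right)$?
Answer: $-673602$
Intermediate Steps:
$D{\left(n \right)} = 2 n \left(3 + n\right)$
$G{\left(a \right)} = 2 a \left(3 + a\right)$ ($G{\left(a \right)} = 2 \left(a + 0\right) \left(3 + \left(a + 0\right)\right) = 2 a \left(3 + a\right)$)
$\left(2248 - 714\right) \left(-1284 + 851\right) - G{\left(67 \right)} = \left(2248 - 714\right) \left(-1284 + 851\right) - 2 \cdot 67 \left(3 + 67\right) = 1534 \left(-433\right) - 2 \cdot 67 \cdot 70 = -664222 - 9380 = -673602$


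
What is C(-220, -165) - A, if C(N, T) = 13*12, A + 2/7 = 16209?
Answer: -112369/7 ≈ -16053.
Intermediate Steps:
A = 113461/7 (A = -2/7 + 16209 = 113461/7 ≈ 16209.)
C(N, T) = 156
C(-220, -165) - A = 156 - 1*113461/7 = 156 - 113461/7 = -112369/7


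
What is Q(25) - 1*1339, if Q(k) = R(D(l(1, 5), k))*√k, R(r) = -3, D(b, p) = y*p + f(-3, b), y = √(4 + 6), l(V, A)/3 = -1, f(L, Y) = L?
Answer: -1354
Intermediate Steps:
l(V, A) = -3 (l(V, A) = 3*(-1) = -3)
y = √10 ≈ 3.1623
D(b, p) = -3 + p*√10 (D(b, p) = √10*p - 3 = p*√10 - 3 = -3 + p*√10)
Q(k) = -3*√k
Q(25) - 1*1339 = -3*√25 - 1*1339 = -3*5 - 1339 = -15 - 1339 = -1354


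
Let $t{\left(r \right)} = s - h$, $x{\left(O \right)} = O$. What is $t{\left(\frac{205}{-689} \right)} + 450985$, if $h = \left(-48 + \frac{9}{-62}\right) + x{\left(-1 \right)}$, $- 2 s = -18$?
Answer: $\frac{27964675}{62} \approx 4.5104 \cdot 10^{5}$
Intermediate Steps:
$s = 9$ ($s = \left(- \frac{1}{2}\right) \left(-18\right) = 9$)
$h = - \frac{3047}{62}$ ($h = \left(-48 + \frac{9}{-62}\right) - 1 = \left(-48 + 9 \left(- \frac{1}{62}\right)\right) - 1 = \left(-48 - \frac{9}{62}\right) - 1 = - \frac{2985}{62} - 1 = - \frac{3047}{62} \approx -49.145$)
$t{\left(r \right)} = \frac{3605}{62}$ ($t{\left(r \right)} = 9 - - \frac{3047}{62} = 9 + \frac{3047}{62} = \frac{3605}{62}$)
$t{\left(\frac{205}{-689} \right)} + 450985 = \frac{3605}{62} + 450985 = \frac{27964675}{62}$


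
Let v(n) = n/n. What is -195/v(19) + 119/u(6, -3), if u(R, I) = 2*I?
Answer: -1289/6 ≈ -214.83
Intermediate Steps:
v(n) = 1
-195/v(19) + 119/u(6, -3) = -195/1 + 119/((2*(-3))) = -195*1 + 119/(-6) = -195 + 119*(-1/6) = -195 - 119/6 = -1289/6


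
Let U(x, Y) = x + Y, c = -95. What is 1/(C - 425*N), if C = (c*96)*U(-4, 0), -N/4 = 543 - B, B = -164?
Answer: 1/1238380 ≈ 8.0751e-7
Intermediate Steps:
N = -2828 (N = -4*(543 - 1*(-164)) = -4*(543 + 164) = -4*707 = -2828)
U(x, Y) = Y + x
C = 36480 (C = (-95*96)*(0 - 4) = -9120*(-4) = 36480)
1/(C - 425*N) = 1/(36480 - 425*(-2828)) = 1/(36480 + 1201900) = 1/1238380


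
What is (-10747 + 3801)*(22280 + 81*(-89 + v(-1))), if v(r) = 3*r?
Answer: -102995288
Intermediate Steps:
(-10747 + 3801)*(22280 + 81*(-89 + v(-1))) = (-10747 + 3801)*(22280 + 81*(-89 + 3*(-1))) = -6946*(22280 + 81*(-89 - 3)) = -6946*(22280 + 81*(-92)) = -6946*(22280 - 7452) = -6946*14828 = -102995288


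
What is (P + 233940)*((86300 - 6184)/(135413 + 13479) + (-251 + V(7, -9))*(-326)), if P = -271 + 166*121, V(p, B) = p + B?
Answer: 779052876079365/37223 ≈ 2.0929e+10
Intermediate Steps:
V(p, B) = B + p
P = 19815 (P = -271 + 20086 = 19815)
(P + 233940)*((86300 - 6184)/(135413 + 13479) + (-251 + V(7, -9))*(-326)) = (19815 + 233940)*((86300 - 6184)/(135413 + 13479) + (-251 + (-9 + 7))*(-326)) = 253755*(80116/148892 + (-251 - 2)*(-326)) = 253755*(80116*(1/148892) - 253*(-326)) = 253755*(20029/37223 + 82478) = 253755*(3070098623/37223) = 779052876079365/37223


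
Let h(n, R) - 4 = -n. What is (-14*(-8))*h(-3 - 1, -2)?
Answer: 896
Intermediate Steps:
h(n, R) = 4 - n
(-14*(-8))*h(-3 - 1, -2) = (-14*(-8))*(4 - (-3 - 1)) = 112*(4 - 1*(-4)) = 112*(4 + 4) = 112*8 = 896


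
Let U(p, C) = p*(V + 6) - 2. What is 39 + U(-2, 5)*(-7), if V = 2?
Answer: 165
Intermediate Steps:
U(p, C) = -2 + 8*p (U(p, C) = p*(2 + 6) - 2 = p*8 - 2 = 8*p - 2 = -2 + 8*p)
39 + U(-2, 5)*(-7) = 39 + (-2 + 8*(-2))*(-7) = 39 + (-2 - 16)*(-7) = 39 - 18*(-7) = 39 + 126 = 165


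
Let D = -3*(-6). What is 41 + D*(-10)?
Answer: -139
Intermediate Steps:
D = 18
41 + D*(-10) = 41 + 18*(-10) = 41 - 180 = -139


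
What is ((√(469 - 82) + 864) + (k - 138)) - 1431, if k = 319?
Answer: -386 + 3*√43 ≈ -366.33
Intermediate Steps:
((√(469 - 82) + 864) + (k - 138)) - 1431 = ((√(469 - 82) + 864) + (319 - 138)) - 1431 = ((√387 + 864) + 181) - 1431 = ((3*√43 + 864) + 181) - 1431 = ((864 + 3*√43) + 181) - 1431 = (1045 + 3*√43) - 1431 = -386 + 3*√43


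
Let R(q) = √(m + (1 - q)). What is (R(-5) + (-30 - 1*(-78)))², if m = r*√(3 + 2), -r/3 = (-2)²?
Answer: (48 + √6*√(1 - 2*√5))² ≈ 2283.2 + 438.17*I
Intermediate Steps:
r = -12 (r = -3*(-2)² = -3*4 = -12)
m = -12*√5 (m = -12*√(3 + 2) = -12*√5 ≈ -26.833)
R(q) = √(1 - q - 12*√5) (R(q) = √(-12*√5 + (1 - q)) = √(1 - q - 12*√5))
(R(-5) + (-30 - 1*(-78)))² = (√(1 - 1*(-5) - 12*√5) + (-30 - 1*(-78)))² = (√(1 + 5 - 12*√5) + (-30 + 78))² = (√(6 - 12*√5) + 48)² = (48 + √(6 - 12*√5))²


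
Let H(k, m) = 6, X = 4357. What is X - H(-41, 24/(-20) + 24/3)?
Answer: 4351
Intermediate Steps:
X - H(-41, 24/(-20) + 24/3) = 4357 - 1*6 = 4357 - 6 = 4351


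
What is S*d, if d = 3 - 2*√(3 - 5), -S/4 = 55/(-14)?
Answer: 330/7 - 220*I*√2/7 ≈ 47.143 - 44.447*I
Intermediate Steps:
S = 110/7 (S = -220/(-14) = -220*(-1)/14 = -4*(-55/14) = 110/7 ≈ 15.714)
d = 3 - 2*I*√2 ≈ 3.0 - 2.8284*I
S*d = 110*(3 - 2*I*√2)/7 = 330/7 - 220*I*√2/7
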